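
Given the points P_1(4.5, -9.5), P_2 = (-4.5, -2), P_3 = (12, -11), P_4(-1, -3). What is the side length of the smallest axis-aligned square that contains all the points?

16.5

The bounding box has width 16.5 and height 9.
An axis-aligned square enclosing the set must have side ≥ max(width, height).
So the minimum side is max(16.5, 9) = 16.5.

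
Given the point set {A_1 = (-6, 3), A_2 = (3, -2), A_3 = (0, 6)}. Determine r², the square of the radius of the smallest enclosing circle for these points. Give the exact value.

19345/722

Side lengths²: A_1A_2² = 106, A_1A_3² = 45, A_2A_3² = 73.
Since A_1A_2² = 106 < 73 + 45 = 118, the triangle is acute, so the smallest enclosing circle is the circumcircle.
Circumcentre = (-47/38, 37/38), r² = 19345/722.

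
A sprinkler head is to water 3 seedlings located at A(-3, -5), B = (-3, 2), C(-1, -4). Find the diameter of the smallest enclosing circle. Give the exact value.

7

Side lengths²: AB² = 49, AC² = 5, BC² = 40.
Since AB² = 49 ≥ 40 + 5 = 45, the angle opposite AB is not acute, so the smallest enclosing circle has AB as diameter.
Centre = midpoint of AB = (-3, -1.5), r² = 49/4 = 12.25.
Diameter = 2r = 2√(12.25) = 7.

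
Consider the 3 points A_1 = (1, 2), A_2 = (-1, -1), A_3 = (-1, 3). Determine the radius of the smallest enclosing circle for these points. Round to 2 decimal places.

Side lengths²: A_1A_2² = 13, A_1A_3² = 5, A_2A_3² = 16.
Since A_2A_3² = 16 < 13 + 5 = 18, the triangle is acute, so the smallest enclosing circle is the circumcircle.
Circumcentre = (-0.75, 1), r² = 4.0625.
r = √(4.0625) ≈ 2.02.

2.02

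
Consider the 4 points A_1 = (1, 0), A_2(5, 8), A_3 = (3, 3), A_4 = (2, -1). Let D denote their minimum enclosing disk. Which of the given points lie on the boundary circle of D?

The farthest pair is A_2–A_4 with squared distance 90. The circle on this segment as diameter has centre (3.5, 3.5) and r² = 90/4 = 22.5.
Check A_1: distance² to centre = 18.5 ≤ 22.5, so it lies inside.
All remaining points lie in this disk, and no smaller disk contains both endpoints, so this is the minimum enclosing circle.
The points at distance exactly r from the centre are A_2, A_4 — 2 points.

A_2, A_4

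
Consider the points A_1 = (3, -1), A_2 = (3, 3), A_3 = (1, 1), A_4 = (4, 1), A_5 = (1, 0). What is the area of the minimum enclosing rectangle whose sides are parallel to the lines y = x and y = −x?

10

In coordinates u = x + y, v = x − y the rectangle is axis-aligned; the map (x,y)→(u,v) scales areas by 2.
u-values: 2, 6, 2, 5, 1; range = 6 − 1 = 5.
v-values: 4, 0, 0, 3, 1; range = 4 − 0 = 4.
Area = (5 × 4) / 2 = 10.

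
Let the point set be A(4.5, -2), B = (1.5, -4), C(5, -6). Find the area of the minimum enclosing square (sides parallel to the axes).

16

The bounding box has width 3.5 and height 4.
An axis-aligned square enclosing the set must have side ≥ max(width, height).
So the minimum side is max(3.5, 4) = 4.
Area = 4² = 16.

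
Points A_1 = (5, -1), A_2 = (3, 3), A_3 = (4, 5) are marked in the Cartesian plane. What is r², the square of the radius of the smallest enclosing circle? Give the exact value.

9.25

Side lengths²: A_1A_2² = 20, A_1A_3² = 37, A_2A_3² = 5.
Since A_1A_3² = 37 ≥ 20 + 5 = 25, the angle opposite A_1A_3 is not acute, so the smallest enclosing circle has A_1A_3 as diameter.
Centre = midpoint of A_1A_3 = (4.5, 2), r² = 37/4 = 9.25.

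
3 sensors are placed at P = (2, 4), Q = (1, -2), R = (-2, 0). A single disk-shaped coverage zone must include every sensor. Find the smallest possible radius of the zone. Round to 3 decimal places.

Side lengths²: PQ² = 37, PR² = 32, QR² = 13.
Since PQ² = 37 < 32 + 13 = 45, the triangle is acute, so the smallest enclosing circle is the circumcircle.
Circumcentre = (0.9, 1.1), r² = 9.62.
r = √(9.62) ≈ 3.102.

3.102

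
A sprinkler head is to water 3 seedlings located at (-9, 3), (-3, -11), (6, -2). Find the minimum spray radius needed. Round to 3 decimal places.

8.515

Call the three points A, B, C in the order given.
Side lengths²: AB² = 232, AC² = 250, BC² = 162.
Since AC² = 250 < 232 + 162 = 394, the triangle is acute, so the smallest enclosing circle is the circumcircle.
Circumcentre = (-2.5, -2.5), r² = 72.5.
r = √(72.5) ≈ 8.515.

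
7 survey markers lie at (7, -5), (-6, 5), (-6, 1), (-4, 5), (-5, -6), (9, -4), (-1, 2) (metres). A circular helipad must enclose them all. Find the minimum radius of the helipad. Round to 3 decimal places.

A smallest enclosing disk is always determined by at most three of the input points on its boundary.
The minimum enclosing circle is determined by three boundary points: (-6, 5), (-5, -6), (9, -4).
Their circumcentre is (33/26, 3/26) with r² = 25925/338.
The farthest remaining point (7, -5) is at distance² 19945/338 ≤ 25925/338.
r = √(25925/338) ≈ 8.758.

8.758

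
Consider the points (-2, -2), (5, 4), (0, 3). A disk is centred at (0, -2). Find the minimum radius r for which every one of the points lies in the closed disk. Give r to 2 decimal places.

The required radius is the distance from (0, -2) to the farthest point.
Squared distances: 4, 61, 25.
Maximum is 61, attained at (5, 4).
r = √61 ≈ 7.81.

7.81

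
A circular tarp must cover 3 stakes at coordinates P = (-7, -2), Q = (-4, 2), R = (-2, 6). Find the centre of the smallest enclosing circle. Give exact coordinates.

(-4.5, 2)

Side lengths²: PQ² = 25, PR² = 89, QR² = 20.
Since PR² = 89 ≥ 25 + 20 = 45, the angle opposite PR is not acute, so the smallest enclosing circle has PR as diameter.
Centre = midpoint of PR = (-4.5, 2), r² = 89/4 = 22.25.
Centre = (-4.5, 2).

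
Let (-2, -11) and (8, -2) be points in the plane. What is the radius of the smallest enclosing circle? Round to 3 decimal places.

6.727

The smallest circle enclosing two points has them as diameter endpoints.
Centre = midpoint = (3, -6.5); r² = |(-2, -11)−(8, -2)|²/4 = 181/4 = 45.25.
r = √(45.25) ≈ 6.727.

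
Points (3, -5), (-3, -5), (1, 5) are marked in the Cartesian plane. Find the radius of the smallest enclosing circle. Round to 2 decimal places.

5.49

Call the three points A, B, C in the order given.
Side lengths²: AB² = 36, AC² = 104, BC² = 116.
Since BC² = 116 < 104 + 36 = 140, the triangle is acute, so the smallest enclosing circle is the circumcircle.
Circumcentre = (0, -0.4), r² = 30.16.
r = √(30.16) ≈ 5.49.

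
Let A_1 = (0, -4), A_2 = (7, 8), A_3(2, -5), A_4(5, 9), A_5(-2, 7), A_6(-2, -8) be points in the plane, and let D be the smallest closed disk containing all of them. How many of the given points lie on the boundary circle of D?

By Welzl's lemma the MEC is supported by two points (diametrically opposite) or three points (on a circumcircle).
The minimum enclosing circle is determined by three boundary points: A_2, A_4, A_6.
Their circumcentre is (157/82, 27/82) with r² = 284765/3362.
The farthest remaining point A_5 is at distance² 201125/3362 ≤ 284765/3362.
The points at distance exactly r from the centre are A_2, A_4, A_6 — 3 points.

3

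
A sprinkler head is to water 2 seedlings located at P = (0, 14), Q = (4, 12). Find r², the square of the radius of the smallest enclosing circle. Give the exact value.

The smallest circle enclosing two points has them as diameter endpoints.
Centre = midpoint = (2, 13); r² = |PQ|²/4 = 20/4 = 5.

5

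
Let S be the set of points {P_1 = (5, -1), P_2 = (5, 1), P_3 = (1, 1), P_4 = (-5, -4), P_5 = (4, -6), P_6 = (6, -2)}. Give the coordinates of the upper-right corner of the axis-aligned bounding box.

x-range [-5, 6], y-range [-6, 1].
The upper-right corner is (6, 1).

(6, 1)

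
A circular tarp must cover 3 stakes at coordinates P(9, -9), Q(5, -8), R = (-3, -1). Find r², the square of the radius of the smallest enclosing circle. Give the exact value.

Side lengths²: PQ² = 17, PR² = 208, QR² = 113.
Since PR² = 208 ≥ 113 + 17 = 130, the angle opposite PR is not acute, so the smallest enclosing circle has PR as diameter.
Centre = midpoint of PR = (3, -5), r² = 208/4 = 52.

52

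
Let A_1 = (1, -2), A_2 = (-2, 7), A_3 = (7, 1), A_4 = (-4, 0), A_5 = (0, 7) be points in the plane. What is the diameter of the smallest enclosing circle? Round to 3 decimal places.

11.597

By Welzl's lemma the MEC is supported by two points (diametrically opposite) or three points (on a circumcircle).
The minimum enclosing circle is determined by three boundary points: A_2, A_3, A_4.
Their circumcentre is (1.34, 2.26) with r² = 33.6232.
The farthest remaining point A_5 is at distance² 24.2632 ≤ 33.6232.
Diameter = 2r = 2√(33.6232) ≈ 11.597.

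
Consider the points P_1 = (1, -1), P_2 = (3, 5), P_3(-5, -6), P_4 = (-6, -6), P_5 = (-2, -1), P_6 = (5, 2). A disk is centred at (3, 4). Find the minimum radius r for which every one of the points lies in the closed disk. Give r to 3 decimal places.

13.454

The required radius is the distance from (3, 4) to the farthest point.
Squared distances: 29, 1, 164, 181, 50, 8.
Maximum is 181, attained at P_4.
r = √181 ≈ 13.454.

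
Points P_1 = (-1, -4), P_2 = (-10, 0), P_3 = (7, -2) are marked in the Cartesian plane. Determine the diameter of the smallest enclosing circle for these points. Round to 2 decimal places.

Side lengths²: P_1P_2² = 97, P_1P_3² = 68, P_2P_3² = 293.
Since P_2P_3² = 293 ≥ 97 + 68 = 165, the angle opposite P_2P_3 is not acute, so the smallest enclosing circle has P_2P_3 as diameter.
Centre = midpoint of P_2P_3 = (-1.5, -1), r² = 293/4 = 73.25.
Diameter = 2r = 2√(73.25) ≈ 17.12.

17.12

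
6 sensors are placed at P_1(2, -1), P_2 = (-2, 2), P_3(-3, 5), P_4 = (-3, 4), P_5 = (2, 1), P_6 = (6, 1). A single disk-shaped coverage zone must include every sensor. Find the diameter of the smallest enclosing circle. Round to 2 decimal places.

By Welzl's lemma the MEC is supported by two points (diametrically opposite) or three points (on a circumcircle).
The farthest pair is P_3–P_6 with squared distance 97. The circle on this segment as diameter has centre (1.5, 3) and r² = 97/4 = 24.25.
Check P_1: distance² to centre = 16.25 ≤ 24.25, so it lies inside.
All remaining points lie in this disk, and no smaller disk contains both endpoints, so this is the minimum enclosing circle.
Diameter = 2r = 2√(24.25) ≈ 9.85.

9.85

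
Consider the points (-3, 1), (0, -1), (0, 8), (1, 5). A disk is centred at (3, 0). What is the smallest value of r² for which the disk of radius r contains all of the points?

The required radius is the distance from (3, 0) to the farthest point.
Squared distances: 37, 10, 73, 29.
Maximum is 73, attained at (0, 8).

73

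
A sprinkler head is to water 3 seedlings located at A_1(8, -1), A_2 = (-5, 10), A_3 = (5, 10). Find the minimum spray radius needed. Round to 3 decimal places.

8.515

Side lengths²: A_1A_2² = 290, A_1A_3² = 130, A_2A_3² = 100.
Since A_1A_2² = 290 ≥ 130 + 100 = 230, the angle opposite A_1A_2 is not acute, so the smallest enclosing circle has A_1A_2 as diameter.
Centre = midpoint of A_1A_2 = (1.5, 4.5), r² = 290/4 = 72.5.
r = √(72.5) ≈ 8.515.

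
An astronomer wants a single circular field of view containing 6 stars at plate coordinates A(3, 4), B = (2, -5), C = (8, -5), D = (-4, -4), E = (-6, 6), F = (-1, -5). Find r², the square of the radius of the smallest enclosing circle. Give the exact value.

The farthest pair is C–E with squared distance 317. The circle on this segment as diameter has centre (1, 0.5) and r² = 317/4 = 79.25.
Check A: distance² to centre = 16.25 ≤ 79.25, so it lies inside.
All remaining points lie in this disk, and no smaller disk contains both endpoints, so this is the minimum enclosing circle.

79.25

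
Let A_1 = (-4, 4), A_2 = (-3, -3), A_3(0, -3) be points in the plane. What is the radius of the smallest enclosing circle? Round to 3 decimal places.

4.031

Side lengths²: A_1A_2² = 50, A_1A_3² = 65, A_2A_3² = 9.
Since A_1A_3² = 65 ≥ 50 + 9 = 59, the angle opposite A_1A_3 is not acute, so the smallest enclosing circle has A_1A_3 as diameter.
Centre = midpoint of A_1A_3 = (-2, 0.5), r² = 65/4 = 16.25.
r = √(16.25) ≈ 4.031.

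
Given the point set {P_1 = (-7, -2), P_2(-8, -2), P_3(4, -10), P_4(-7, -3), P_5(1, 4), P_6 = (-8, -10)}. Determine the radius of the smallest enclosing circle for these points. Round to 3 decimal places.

The minimum enclosing circle of a finite set is fixed by two of the points (as a diameter) or three (as a circumcircle).
The minimum enclosing circle is determined by three boundary points: P_3, P_5, P_6.
Their circumcentre is (-2, -111/28) with r² = 56785/784.
The farthest remaining point P_2 is at distance² 31249/784 ≤ 56785/784.
r = √(56785/784) ≈ 8.511.

8.511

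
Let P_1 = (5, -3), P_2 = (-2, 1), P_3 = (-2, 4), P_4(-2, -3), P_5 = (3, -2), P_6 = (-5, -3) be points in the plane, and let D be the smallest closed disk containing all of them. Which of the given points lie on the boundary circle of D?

A smallest enclosing disk is always determined by at most three of the input points on its boundary.
The minimum enclosing circle is determined by three boundary points: P_1, P_3, P_6.
Their circumcentre is (0, -1) with r² = 29.
The farthest remaining point P_5 is at distance² 10 ≤ 29.
The points at distance exactly r from the centre are P_1, P_3, P_6 — 3 points.

P_1, P_3, P_6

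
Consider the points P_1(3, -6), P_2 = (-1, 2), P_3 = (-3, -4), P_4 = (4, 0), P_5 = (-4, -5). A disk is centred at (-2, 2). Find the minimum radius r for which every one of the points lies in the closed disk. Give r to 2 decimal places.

9.43

The required radius is the distance from (-2, 2) to the farthest point.
Squared distances: 89, 1, 37, 40, 53.
Maximum is 89, attained at P_1.
r = √89 ≈ 9.43.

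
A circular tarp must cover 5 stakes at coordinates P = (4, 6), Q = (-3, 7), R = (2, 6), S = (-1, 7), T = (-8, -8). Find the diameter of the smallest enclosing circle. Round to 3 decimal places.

18.439

The farthest pair is P–T with squared distance 340. The circle on this segment as diameter has centre (-2, -1) and r² = 340/4 = 85.
Check Q: distance² to centre = 65 ≤ 85, so it lies inside.
All remaining points lie in this disk, and no smaller disk contains both endpoints, so this is the minimum enclosing circle.
Diameter = 2r = 2√85 ≈ 18.439.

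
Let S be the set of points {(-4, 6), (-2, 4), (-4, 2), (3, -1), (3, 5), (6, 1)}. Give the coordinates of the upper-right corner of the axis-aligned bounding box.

x-range [-4, 6], y-range [-1, 6].
The upper-right corner is (6, 6).

(6, 6)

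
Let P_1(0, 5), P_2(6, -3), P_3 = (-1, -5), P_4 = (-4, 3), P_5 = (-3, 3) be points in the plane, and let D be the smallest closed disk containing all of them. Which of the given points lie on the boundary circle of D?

P_2, P_4

By Welzl's lemma the MEC is supported by two points (diametrically opposite) or three points (on a circumcircle).
The farthest pair is P_2–P_4 with squared distance 136. The circle on this segment as diameter has centre (1, 0) and r² = 136/4 = 34.
Check P_1: distance² to centre = 26 ≤ 34, so it lies inside.
All remaining points lie in this disk, and no smaller disk contains both endpoints, so this is the minimum enclosing circle.
The points at distance exactly r from the centre are P_2, P_4 — 2 points.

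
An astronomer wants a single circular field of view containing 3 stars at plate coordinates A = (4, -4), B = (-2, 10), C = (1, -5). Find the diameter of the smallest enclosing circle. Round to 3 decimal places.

Side lengths²: AB² = 232, AC² = 10, BC² = 234.
Since BC² = 234 < 232 + 10 = 242, the triangle is acute, so the smallest enclosing circle is the circumcircle.
Circumcentre = (0.125, 2.625), r² = 58.90625.
Diameter = 2r = 2√(58.90625) ≈ 15.350.

15.350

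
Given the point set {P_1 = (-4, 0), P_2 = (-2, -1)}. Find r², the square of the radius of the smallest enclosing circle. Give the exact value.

The smallest circle enclosing two points has them as diameter endpoints.
Centre = midpoint = (-3, -0.5); r² = |P_1P_2|²/4 = 5/4 = 1.25.

1.25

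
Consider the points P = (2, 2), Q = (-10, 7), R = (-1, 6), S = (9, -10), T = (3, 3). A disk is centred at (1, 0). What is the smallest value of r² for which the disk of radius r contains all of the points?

170

The required radius is the distance from (1, 0) to the farthest point.
Squared distances: 5, 170, 40, 164, 13.
Maximum is 170, attained at Q.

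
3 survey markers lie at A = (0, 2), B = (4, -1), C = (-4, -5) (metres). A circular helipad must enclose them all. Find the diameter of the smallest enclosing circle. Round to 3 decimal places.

Side lengths²: AB² = 25, AC² = 65, BC² = 80.
Since BC² = 80 < 65 + 25 = 90, the triangle is acute, so the smallest enclosing circle is the circumcircle.
Circumcentre = (-0.25, -2.5), r² = 20.3125.
Diameter = 2r = 2√(20.3125) ≈ 9.014.

9.014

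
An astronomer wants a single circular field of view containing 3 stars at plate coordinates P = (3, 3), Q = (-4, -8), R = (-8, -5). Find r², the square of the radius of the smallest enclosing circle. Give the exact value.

Side lengths²: PQ² = 170, PR² = 185, QR² = 25.
Since PR² = 185 < 170 + 25 = 195, the triangle is acute, so the smallest enclosing circle is the circumcircle.
Circumcentre = (-57/26, -37/26), r² = 15725/338.

15725/338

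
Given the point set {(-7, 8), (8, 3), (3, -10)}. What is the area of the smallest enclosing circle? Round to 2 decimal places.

Call the three points A, B, C in the order given.
Side lengths²: AB² = 250, AC² = 424, BC² = 194.
Since AC² = 424 < 250 + 194 = 444, the triangle is acute, so the smallest enclosing circle is the circumcircle.
Circumcentre = (-35/22, -17/22), r² = 25705/242.
Area = π·r² = π·25705/242 ≈ 333.70.

333.70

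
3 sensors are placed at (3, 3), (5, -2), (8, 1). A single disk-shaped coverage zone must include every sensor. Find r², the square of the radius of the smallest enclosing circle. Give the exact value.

Call the three points A, B, C in the order given.
Side lengths²: AB² = 29, AC² = 29, BC² = 18.
Since AC² = 29 < 29 + 18 = 47, the triangle is acute, so the smallest enclosing circle is the circumcircle.
Circumcentre = (71/14, 13/14), r² = 841/98.

841/98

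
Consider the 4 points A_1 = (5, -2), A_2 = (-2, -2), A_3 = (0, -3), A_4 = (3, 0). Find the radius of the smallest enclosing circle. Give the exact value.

The farthest pair is A_1–A_2 with squared distance 49. The circle on this segment as diameter has centre (1.5, -2) and r² = 49/4 = 12.25.
Check A_3: distance² to centre = 3.25 ≤ 12.25, so it lies inside.
All remaining points lie in this disk, and no smaller disk contains both endpoints, so this is the minimum enclosing circle.
r = √(12.25) = 3.5.

3.5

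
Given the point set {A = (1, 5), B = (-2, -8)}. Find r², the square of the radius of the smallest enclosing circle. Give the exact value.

The smallest circle enclosing two points has them as diameter endpoints.
Centre = midpoint = (-0.5, -1.5); r² = |AB|²/4 = 178/4 = 44.5.

44.5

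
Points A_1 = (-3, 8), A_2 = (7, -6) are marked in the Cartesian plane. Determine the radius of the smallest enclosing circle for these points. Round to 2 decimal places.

The smallest circle enclosing two points has them as diameter endpoints.
Centre = midpoint = (2, 1); r² = |A_1A_2|²/4 = 296/4 = 74.
r = √74 ≈ 8.60.

8.60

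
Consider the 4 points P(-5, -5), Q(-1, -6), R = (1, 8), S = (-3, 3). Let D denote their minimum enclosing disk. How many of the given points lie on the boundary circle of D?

The minimum enclosing circle is determined by three boundary points: P, Q, R.
Their circumcentre is (-77/58, 69/58) with r² = 87125/1682.
The farthest remaining point S is at distance² 10217/1682 ≤ 87125/1682.
The points at distance exactly r from the centre are P, Q, R — 3 points.

3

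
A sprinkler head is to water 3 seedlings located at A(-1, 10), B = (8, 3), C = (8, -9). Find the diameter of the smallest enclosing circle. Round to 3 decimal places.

Side lengths²: AB² = 130, AC² = 442, BC² = 144.
Since AC² = 442 ≥ 144 + 130 = 274, the angle opposite AC is not acute, so the smallest enclosing circle has AC as diameter.
Centre = midpoint of AC = (3.5, 0.5), r² = 442/4 = 110.5.
Diameter = 2r = 2√(110.5) ≈ 21.024.

21.024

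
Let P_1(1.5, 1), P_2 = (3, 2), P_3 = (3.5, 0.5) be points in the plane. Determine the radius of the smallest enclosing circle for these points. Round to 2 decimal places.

1.07

Side lengths²: P_1P_2² = 3.25, P_1P_3² = 4.25, P_2P_3² = 2.5.
Since P_1P_3² = 4.25 < 3.25 + 2.5 = 5.75, the triangle is acute, so the smallest enclosing circle is the circumcircle.
Circumcentre = (113/44, 45/44), r² = 1105/968.
r = √(1105/968) ≈ 1.07.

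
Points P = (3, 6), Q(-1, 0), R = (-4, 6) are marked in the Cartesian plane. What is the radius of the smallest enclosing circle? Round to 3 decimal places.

Side lengths²: PQ² = 52, PR² = 49, QR² = 45.
Since PQ² = 52 < 49 + 45 = 94, the triangle is acute, so the smallest enclosing circle is the circumcircle.
Circumcentre = (-0.5, 4), r² = 16.25.
r = √(16.25) ≈ 4.031.

4.031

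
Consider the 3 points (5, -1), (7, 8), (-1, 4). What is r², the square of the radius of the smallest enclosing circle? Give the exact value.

25.3173828125

Call the three points A, B, C in the order given.
Side lengths²: AB² = 85, AC² = 61, BC² = 80.
Since AB² = 85 < 80 + 61 = 141, the triangle is acute, so the smallest enclosing circle is the circumcircle.
Circumcentre = (4.03125, 3.9375), r² = 25.3173828125.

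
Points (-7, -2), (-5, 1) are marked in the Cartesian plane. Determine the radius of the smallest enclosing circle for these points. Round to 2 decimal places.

1.80

The smallest circle enclosing two points has them as diameter endpoints.
Centre = midpoint = (-6, -0.5); r² = |(-7, -2)−(-5, 1)|²/4 = 13/4 = 3.25.
r = √(3.25) ≈ 1.80.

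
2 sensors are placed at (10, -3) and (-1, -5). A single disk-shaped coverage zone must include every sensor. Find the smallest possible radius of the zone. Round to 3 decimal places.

The smallest circle enclosing two points has them as diameter endpoints.
Centre = midpoint = (4.5, -4); r² = |(10, -3)−(-1, -5)|²/4 = 125/4 = 31.25.
r = √(31.25) ≈ 5.590.

5.590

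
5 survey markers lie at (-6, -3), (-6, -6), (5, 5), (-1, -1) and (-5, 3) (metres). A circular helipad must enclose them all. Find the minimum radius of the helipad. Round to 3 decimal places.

By Welzl's lemma the MEC is supported by two points (diametrically opposite) or three points (on a circumcircle).
The farthest pair is (-6, -6)–(5, 5) with squared distance 242. The circle on this segment as diameter has centre (-0.5, -0.5) and r² = 242/4 = 60.5.
Check (-6, -3): distance² to centre = 36.5 ≤ 60.5, so it lies inside.
All remaining points lie in this disk, and no smaller disk contains both endpoints, so this is the minimum enclosing circle.
r = √(60.5) ≈ 7.778.

7.778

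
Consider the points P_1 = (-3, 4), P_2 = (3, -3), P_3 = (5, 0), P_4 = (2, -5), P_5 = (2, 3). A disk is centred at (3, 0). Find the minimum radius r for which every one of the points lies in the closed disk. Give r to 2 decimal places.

The required radius is the distance from (3, 0) to the farthest point.
Squared distances: 52, 9, 4, 26, 10.
Maximum is 52, attained at P_1.
r = √52 ≈ 7.21.

7.21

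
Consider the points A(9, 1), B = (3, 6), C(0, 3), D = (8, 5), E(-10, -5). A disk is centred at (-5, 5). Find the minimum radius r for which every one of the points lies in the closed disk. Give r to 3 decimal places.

The required radius is the distance from (-5, 5) to the farthest point.
Squared distances: 212, 65, 29, 169, 125.
Maximum is 212, attained at A.
r = √212 ≈ 14.560.

14.560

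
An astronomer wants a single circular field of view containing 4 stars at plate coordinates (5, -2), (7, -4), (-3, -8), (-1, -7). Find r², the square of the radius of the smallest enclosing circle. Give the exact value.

29

A smallest enclosing disk is always determined by at most three of the input points on its boundary.
The farthest pair is (7, -4)–(-3, -8) with squared distance 116. The circle on this segment as diameter has centre (2, -6) and r² = 116/4 = 29.
Check (5, -2): distance² to centre = 25 ≤ 29, so it lies inside.
All remaining points lie in this disk, and no smaller disk contains both endpoints, so this is the minimum enclosing circle.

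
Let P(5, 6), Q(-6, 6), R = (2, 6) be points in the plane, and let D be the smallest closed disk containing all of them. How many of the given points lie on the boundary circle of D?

Side lengths²: PQ² = 121, PR² = 9, QR² = 64.
Since PQ² = 121 ≥ 64 + 9 = 73, the angle opposite PQ is not acute, so the smallest enclosing circle has PQ as diameter.
Centre = midpoint of PQ = (-0.5, 6), r² = 121/4 = 30.25.
The points at distance exactly r from the centre are P, Q — 2 points.

2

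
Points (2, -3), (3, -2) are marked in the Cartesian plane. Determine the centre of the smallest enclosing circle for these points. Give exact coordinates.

(2.5, -2.5)

The smallest circle enclosing two points has them as diameter endpoints.
Centre = midpoint = (2.5, -2.5); r² = |(2, -3)−(3, -2)|²/4 = 2/4 = 0.5.
Centre = (2.5, -2.5).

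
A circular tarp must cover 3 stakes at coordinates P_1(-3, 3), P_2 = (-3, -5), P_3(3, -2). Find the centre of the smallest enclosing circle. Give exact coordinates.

Side lengths²: P_1P_2² = 64, P_1P_3² = 61, P_2P_3² = 45.
Since P_1P_2² = 64 < 61 + 45 = 106, the triangle is acute, so the smallest enclosing circle is the circumcircle.
Circumcentre = (-1.25, -1), r² = 19.0625.
Centre = (-1.25, -1).

(-1.25, -1)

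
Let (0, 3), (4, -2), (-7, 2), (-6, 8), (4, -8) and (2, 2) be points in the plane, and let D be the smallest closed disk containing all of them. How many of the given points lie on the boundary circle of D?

The minimum enclosing circle of a finite set is fixed by two of the points (as a diameter) or three (as a circumcircle).
The farthest pair is (-6, 8)–(4, -8) with squared distance 356. The circle on this segment as diameter has centre (-1, 0) and r² = 356/4 = 89.
Check (0, 3): distance² to centre = 10 ≤ 89, so it lies inside.
All remaining points lie in this disk, and no smaller disk contains both endpoints, so this is the minimum enclosing circle.
The points at distance exactly r from the centre are (-6, 8), (4, -8) — 2 points.

2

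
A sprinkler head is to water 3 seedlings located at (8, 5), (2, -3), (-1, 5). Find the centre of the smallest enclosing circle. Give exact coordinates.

Call the three points A, B, C in the order given.
Side lengths²: AB² = 100, AC² = 81, BC² = 73.
Since AB² = 100 < 81 + 73 = 154, the triangle is acute, so the smallest enclosing circle is the circumcircle.
Circumcentre = (3.5, 2.125), r² = 28.515625.
Centre = (3.5, 2.125).

(3.5, 2.125)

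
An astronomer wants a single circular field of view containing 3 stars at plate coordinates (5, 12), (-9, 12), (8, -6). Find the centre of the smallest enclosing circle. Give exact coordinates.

Call the three points A, B, C in the order given.
Side lengths²: AB² = 196, AC² = 333, BC² = 613.
Since BC² = 613 ≥ 333 + 196 = 529, the angle opposite BC is not acute, so the smallest enclosing circle has BC as diameter.
Centre = midpoint of BC = (-0.5, 3), r² = 613/4 = 153.25.
Centre = (-0.5, 3).

(-0.5, 3)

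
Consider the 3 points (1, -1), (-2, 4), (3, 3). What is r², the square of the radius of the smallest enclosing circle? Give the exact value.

Call the three points A, B, C in the order given.
Side lengths²: AB² = 34, AC² = 20, BC² = 26.
Since AB² = 34 < 26 + 20 = 46, the triangle is acute, so the smallest enclosing circle is the circumcircle.
Circumcentre = (2/11, 21/11), r² = 1105/121.

1105/121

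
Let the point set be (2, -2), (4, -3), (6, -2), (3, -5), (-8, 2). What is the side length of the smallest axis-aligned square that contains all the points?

The bounding box has width 14 and height 7.
An axis-aligned square enclosing the set must have side ≥ max(width, height).
So the minimum side is max(14, 7) = 14.

14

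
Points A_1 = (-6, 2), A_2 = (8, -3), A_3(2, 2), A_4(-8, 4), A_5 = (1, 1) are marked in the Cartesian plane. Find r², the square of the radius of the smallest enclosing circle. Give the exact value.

A smallest enclosing disk is always determined by at most three of the input points on its boundary.
The farthest pair is A_2–A_4 with squared distance 305. The circle on this segment as diameter has centre (0, 0.5) and r² = 305/4 = 76.25.
Check A_1: distance² to centre = 38.25 ≤ 76.25, so it lies inside.
All remaining points lie in this disk, and no smaller disk contains both endpoints, so this is the minimum enclosing circle.

76.25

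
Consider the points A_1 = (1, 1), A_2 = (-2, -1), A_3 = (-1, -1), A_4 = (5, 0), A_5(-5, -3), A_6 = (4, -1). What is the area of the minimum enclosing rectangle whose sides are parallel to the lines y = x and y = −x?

45.5

In coordinates u = x + y, v = x − y the rectangle is axis-aligned; the map (x,y)→(u,v) scales areas by 2.
u-values: 2, -3, -2, 5, -8, 3; range = 5 − (-8) = 13.
v-values: 0, -1, 0, 5, -2, 5; range = 5 − (-2) = 7.
Area = (13 × 7) / 2 = 45.5.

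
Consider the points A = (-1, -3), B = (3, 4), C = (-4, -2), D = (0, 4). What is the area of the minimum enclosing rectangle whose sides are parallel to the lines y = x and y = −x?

39

In coordinates u = x + y, v = x − y the rectangle is axis-aligned; the map (x,y)→(u,v) scales areas by 2.
u-values: -4, 7, -6, 4; range = 7 − (-6) = 13.
v-values: 2, -1, -2, -4; range = 2 − (-4) = 6.
Area = (13 × 6) / 2 = 39.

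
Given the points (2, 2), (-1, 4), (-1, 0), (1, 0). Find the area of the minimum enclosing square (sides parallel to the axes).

The bounding box has width 3 and height 4.
An axis-aligned square enclosing the set must have side ≥ max(width, height).
So the minimum side is max(3, 4) = 4.
Area = 4² = 16.

16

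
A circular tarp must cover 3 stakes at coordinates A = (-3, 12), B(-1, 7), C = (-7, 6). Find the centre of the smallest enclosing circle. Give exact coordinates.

(-4.34375, 8.5625)

Side lengths²: AB² = 29, AC² = 52, BC² = 37.
Since AC² = 52 < 37 + 29 = 66, the triangle is acute, so the smallest enclosing circle is the circumcircle.
Circumcentre = (-4.34375, 8.5625), r² = 13.6220703125.
Centre = (-4.34375, 8.5625).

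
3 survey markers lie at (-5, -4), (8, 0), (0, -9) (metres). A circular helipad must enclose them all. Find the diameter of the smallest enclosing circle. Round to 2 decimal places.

13.62

Call the three points A, B, C in the order given.
Side lengths²: AB² = 185, AC² = 50, BC² = 145.
Since AB² = 185 < 145 + 50 = 195, the triangle is acute, so the smallest enclosing circle is the circumcircle.
Circumcentre = (55/34, -81/34), r² = 26825/578.
Diameter = 2r = 2√(26825/578) ≈ 13.62.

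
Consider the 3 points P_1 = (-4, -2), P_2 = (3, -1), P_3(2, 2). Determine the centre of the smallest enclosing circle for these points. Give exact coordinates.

(-7/11, -6/11)

Side lengths²: P_1P_2² = 50, P_1P_3² = 52, P_2P_3² = 10.
Since P_1P_3² = 52 < 50 + 10 = 60, the triangle is acute, so the smallest enclosing circle is the circumcircle.
Circumcentre = (-7/11, -6/11), r² = 1625/121.
Centre = (-7/11, -6/11).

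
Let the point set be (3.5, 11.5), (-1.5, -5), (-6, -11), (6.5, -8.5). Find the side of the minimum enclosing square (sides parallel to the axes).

The bounding box has width 12.5 and height 22.5.
An axis-aligned square enclosing the set must have side ≥ max(width, height).
So the minimum side is max(12.5, 22.5) = 22.5.

22.5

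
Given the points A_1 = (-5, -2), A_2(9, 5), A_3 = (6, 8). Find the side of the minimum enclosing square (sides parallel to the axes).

The bounding box has width 14 and height 10.
An axis-aligned square enclosing the set must have side ≥ max(width, height).
So the minimum side is max(14, 10) = 14.

14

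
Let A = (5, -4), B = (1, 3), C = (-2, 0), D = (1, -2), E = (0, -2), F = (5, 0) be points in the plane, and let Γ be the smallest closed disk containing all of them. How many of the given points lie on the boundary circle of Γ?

The minimum enclosing circle is determined by three boundary points: A, B, C.
Their circumcentre is (45/22, -23/22) with r² = 4225/242.
The farthest remaining point F is at distance² 2377/242 ≤ 4225/242.
The points at distance exactly r from the centre are A, B, C — 3 points.

3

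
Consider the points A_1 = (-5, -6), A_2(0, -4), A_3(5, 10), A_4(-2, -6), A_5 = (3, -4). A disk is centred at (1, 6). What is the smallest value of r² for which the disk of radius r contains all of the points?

The required radius is the distance from (1, 6) to the farthest point.
Squared distances: 180, 101, 32, 153, 104.
Maximum is 180, attained at A_1.

180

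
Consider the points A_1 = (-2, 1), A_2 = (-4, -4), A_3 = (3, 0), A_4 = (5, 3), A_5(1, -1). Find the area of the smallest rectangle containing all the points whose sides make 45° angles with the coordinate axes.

In coordinates u = x + y, v = x − y the rectangle is axis-aligned; the map (x,y)→(u,v) scales areas by 2.
u-values: -1, -8, 3, 8, 0; range = 8 − (-8) = 16.
v-values: -3, 0, 3, 2, 2; range = 3 − (-3) = 6.
Area = (16 × 6) / 2 = 48.

48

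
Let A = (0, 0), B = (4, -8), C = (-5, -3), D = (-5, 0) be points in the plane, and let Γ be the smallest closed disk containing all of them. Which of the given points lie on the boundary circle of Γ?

B, D

The farthest pair is B–D with squared distance 145. The circle on this segment as diameter has centre (-0.5, -4) and r² = 145/4 = 36.25.
Check A: distance² to centre = 16.25 ≤ 36.25, so it lies inside.
All remaining points lie in this disk, and no smaller disk contains both endpoints, so this is the minimum enclosing circle.
The points at distance exactly r from the centre are B, D — 2 points.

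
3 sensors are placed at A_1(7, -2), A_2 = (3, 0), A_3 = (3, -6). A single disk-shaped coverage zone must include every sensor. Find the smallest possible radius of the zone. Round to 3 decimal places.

Side lengths²: A_1A_2² = 20, A_1A_3² = 32, A_2A_3² = 36.
Since A_2A_3² = 36 < 32 + 20 = 52, the triangle is acute, so the smallest enclosing circle is the circumcircle.
Circumcentre = (4, -3), r² = 10.
r = √10 ≈ 3.162.

3.162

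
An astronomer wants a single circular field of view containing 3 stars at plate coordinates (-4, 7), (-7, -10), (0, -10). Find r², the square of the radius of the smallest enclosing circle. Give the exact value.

45445/578

Call the three points A, B, C in the order given.
Side lengths²: AB² = 298, AC² = 305, BC² = 49.
Since AC² = 305 < 298 + 49 = 347, the triangle is acute, so the smallest enclosing circle is the circumcircle.
Circumcentre = (-3.5, -63/34), r² = 45445/578.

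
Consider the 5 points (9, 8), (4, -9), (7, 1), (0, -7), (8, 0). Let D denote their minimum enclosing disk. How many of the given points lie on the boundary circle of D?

3

The minimum enclosing circle is determined by three boundary points: (9, 8), (4, -9), (0, -7).
Their circumcentre is (76/13, -4/13) with r² = 13345/169.
The farthest remaining point (8, 0) is at distance² 800/169 ≤ 13345/169.
The points at distance exactly r from the centre are (9, 8), (4, -9), (0, -7) — 3 points.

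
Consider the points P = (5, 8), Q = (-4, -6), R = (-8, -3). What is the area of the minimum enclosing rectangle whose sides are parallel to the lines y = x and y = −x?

In coordinates u = x + y, v = x − y the rectangle is axis-aligned; the map (x,y)→(u,v) scales areas by 2.
u-values: 13, -10, -11; range = 13 − (-11) = 24.
v-values: -3, 2, -5; range = 2 − (-5) = 7.
Area = (24 × 7) / 2 = 84.

84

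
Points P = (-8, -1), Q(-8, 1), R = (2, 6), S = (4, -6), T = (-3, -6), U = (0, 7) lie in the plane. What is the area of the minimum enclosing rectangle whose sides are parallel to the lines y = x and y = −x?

In coordinates u = x + y, v = x − y the rectangle is axis-aligned; the map (x,y)→(u,v) scales areas by 2.
u-values: -9, -7, 8, -2, -9, 7; range = 8 − (-9) = 17.
v-values: -7, -9, -4, 10, 3, -7; range = 10 − (-9) = 19.
Area = (17 × 19) / 2 = 161.5.

161.5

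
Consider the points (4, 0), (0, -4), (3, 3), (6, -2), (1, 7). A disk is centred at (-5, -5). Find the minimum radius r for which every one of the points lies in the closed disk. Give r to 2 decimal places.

The required radius is the distance from (-5, -5) to the farthest point.
Squared distances: 106, 26, 128, 130, 180.
Maximum is 180, attained at (1, 7).
r = √180 ≈ 13.42.

13.42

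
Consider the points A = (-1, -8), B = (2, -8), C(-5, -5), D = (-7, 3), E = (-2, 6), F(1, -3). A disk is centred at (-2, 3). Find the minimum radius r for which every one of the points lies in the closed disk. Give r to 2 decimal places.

The required radius is the distance from (-2, 3) to the farthest point.
Squared distances: 122, 137, 73, 25, 9, 45.
Maximum is 137, attained at B.
r = √137 ≈ 11.70.

11.70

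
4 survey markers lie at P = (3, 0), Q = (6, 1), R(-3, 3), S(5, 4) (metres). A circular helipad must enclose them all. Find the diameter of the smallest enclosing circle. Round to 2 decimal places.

A smallest enclosing disk is always determined by at most three of the input points on its boundary.
The farthest pair is Q–R with squared distance 85. The circle on this segment as diameter has centre (1.5, 2) and r² = 85/4 = 21.25.
Check P: distance² to centre = 6.25 ≤ 21.25, so it lies inside.
All remaining points lie in this disk, and no smaller disk contains both endpoints, so this is the minimum enclosing circle.
Diameter = 2r = 2√(21.25) ≈ 9.22.

9.22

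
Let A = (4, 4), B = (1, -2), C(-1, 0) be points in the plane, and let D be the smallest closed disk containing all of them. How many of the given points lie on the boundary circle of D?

Side lengths²: AB² = 45, AC² = 41, BC² = 8.
Since AB² = 45 < 41 + 8 = 49, the triangle is acute, so the smallest enclosing circle is the circumcircle.
Circumcentre = (13/6, 7/6), r² = 205/18.
The points at distance exactly r from the centre are A, B, C — 3 points.

3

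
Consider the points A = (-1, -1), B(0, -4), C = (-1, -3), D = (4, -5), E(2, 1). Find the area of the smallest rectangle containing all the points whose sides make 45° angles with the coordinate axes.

31.5

In coordinates u = x + y, v = x − y the rectangle is axis-aligned; the map (x,y)→(u,v) scales areas by 2.
u-values: -2, -4, -4, -1, 3; range = 3 − (-4) = 7.
v-values: 0, 4, 2, 9, 1; range = 9 − 0 = 9.
Area = (7 × 9) / 2 = 31.5.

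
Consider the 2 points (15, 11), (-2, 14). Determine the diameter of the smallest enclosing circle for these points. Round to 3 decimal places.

The smallest circle enclosing two points has them as diameter endpoints.
Centre = midpoint = (6.5, 12.5); r² = |(15, 11)−(-2, 14)|²/4 = 298/4 = 74.5.
Diameter = 2r = 2√(74.5) ≈ 17.263.

17.263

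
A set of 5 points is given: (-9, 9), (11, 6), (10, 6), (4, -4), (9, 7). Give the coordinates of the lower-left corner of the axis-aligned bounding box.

(-9, -4)

x-range [-9, 11], y-range [-4, 9].
The lower-left corner is (-9, -4).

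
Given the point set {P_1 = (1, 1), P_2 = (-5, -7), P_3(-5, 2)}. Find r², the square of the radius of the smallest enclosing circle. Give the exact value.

925/36

Side lengths²: P_1P_2² = 100, P_1P_3² = 37, P_2P_3² = 81.
Since P_1P_2² = 100 < 81 + 37 = 118, the triangle is acute, so the smallest enclosing circle is the circumcircle.
Circumcentre = (-8/3, -2.5), r² = 925/36.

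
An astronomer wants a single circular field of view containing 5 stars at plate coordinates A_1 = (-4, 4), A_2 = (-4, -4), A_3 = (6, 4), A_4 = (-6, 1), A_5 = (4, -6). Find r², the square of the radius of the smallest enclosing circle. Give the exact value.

32929/722

The minimum enclosing circle of a finite set is fixed by two of the points (as a diameter) or three (as a circumcircle).
The minimum enclosing circle is determined by three boundary points: A_3, A_4, A_5.
Their circumcentre is (25/38, -5/38) with r² = 32929/722.
The farthest remaining point A_1 is at distance² 27989/722 ≤ 32929/722.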